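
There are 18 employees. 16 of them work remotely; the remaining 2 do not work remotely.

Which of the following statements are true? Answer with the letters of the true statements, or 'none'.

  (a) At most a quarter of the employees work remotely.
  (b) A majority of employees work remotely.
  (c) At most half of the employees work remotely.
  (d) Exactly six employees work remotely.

|A| = 18, |A ∩ B| = 16, |A ∖ B| = 2.
(a) |A ∩ B| / |A| ≤ 1/4: fails.
(b) |A ∩ B| > |A ∖ B|: holds.
(c) |A ∩ B| ≤ |A ∖ B|: fails.
(d) |A ∩ B| = 6: fails.

(b)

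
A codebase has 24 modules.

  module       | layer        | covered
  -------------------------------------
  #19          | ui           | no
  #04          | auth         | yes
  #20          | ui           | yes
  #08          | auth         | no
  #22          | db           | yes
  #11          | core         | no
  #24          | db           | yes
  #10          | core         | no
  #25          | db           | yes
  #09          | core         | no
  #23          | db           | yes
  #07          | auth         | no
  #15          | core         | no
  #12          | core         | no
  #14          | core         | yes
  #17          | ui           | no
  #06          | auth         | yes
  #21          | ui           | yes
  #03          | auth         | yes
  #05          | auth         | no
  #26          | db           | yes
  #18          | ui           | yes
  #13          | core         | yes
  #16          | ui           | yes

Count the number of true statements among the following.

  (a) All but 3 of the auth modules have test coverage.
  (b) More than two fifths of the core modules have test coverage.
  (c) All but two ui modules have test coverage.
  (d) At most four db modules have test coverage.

(a) auth: |A| = 6, |A ∩ B| = 3; needs |A ∖ B| = 3 — true.
(b) core: |A| = 7, |A ∩ B| = 2; needs |A ∩ B| / |A| > 2/5 — false.
(c) ui: |A| = 6, |A ∩ B| = 4; needs |A ∖ B| = 2 — true.
(d) db: |A| = 5, |A ∩ B| = 5; needs |A ∩ B| ≤ 4 — false.

2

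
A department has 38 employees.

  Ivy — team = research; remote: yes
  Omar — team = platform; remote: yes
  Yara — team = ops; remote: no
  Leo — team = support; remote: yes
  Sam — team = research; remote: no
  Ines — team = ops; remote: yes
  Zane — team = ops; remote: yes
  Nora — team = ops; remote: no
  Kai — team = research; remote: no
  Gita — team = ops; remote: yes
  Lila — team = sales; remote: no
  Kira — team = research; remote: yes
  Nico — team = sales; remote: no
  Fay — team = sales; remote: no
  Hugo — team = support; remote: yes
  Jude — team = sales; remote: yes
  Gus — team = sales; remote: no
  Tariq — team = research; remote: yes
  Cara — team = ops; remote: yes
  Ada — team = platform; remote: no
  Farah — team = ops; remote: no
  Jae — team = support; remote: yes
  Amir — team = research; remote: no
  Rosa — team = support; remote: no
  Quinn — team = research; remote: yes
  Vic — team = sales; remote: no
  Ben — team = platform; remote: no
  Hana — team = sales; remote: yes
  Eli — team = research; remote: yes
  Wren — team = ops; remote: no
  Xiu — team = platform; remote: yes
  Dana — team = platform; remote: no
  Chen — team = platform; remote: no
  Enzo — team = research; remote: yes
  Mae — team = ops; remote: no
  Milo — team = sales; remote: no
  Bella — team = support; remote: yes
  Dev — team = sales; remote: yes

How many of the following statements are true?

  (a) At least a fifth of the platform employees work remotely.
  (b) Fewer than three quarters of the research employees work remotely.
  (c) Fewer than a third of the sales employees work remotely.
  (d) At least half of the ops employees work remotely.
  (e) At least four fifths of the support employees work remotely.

(a) platform: |A| = 6, |A ∩ B| = 2; needs |A ∩ B| / |A| ≥ 1/5 — true.
(b) research: |A| = 9, |A ∩ B| = 6; needs |A ∩ B| / |A| < 3/4 — true.
(c) sales: |A| = 9, |A ∩ B| = 3; needs |A ∩ B| / |A| < 1/3 — false.
(d) ops: |A| = 9, |A ∩ B| = 4; needs |A ∩ B| ≥ |A ∖ B| — false.
(e) support: |A| = 5, |A ∩ B| = 4; needs |A ∩ B| / |A| ≥ 4/5 — true.

3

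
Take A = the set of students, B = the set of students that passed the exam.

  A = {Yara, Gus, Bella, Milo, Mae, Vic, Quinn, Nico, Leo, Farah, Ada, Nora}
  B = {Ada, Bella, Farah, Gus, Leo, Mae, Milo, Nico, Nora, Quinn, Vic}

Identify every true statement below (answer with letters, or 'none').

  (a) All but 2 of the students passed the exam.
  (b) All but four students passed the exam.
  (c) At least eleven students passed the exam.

(c)

|A| = 12, |A ∩ B| = 11, |A ∖ B| = 1.
(a) |A ∖ B| = 2: fails.
(b) |A ∖ B| = 4: fails.
(c) |A ∩ B| ≥ 11: holds.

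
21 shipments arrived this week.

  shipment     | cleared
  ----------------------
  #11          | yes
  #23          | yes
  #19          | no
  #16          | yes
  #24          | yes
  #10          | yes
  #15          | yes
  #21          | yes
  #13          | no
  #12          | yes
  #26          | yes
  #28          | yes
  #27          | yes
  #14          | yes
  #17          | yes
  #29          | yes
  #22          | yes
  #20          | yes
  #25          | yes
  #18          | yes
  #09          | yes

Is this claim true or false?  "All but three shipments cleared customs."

False

'All but three shipments cleared customs' holds iff |A ∖ B| = 3.
|A| = 21, |A ∩ B| = 19, |A ∖ B| = 2.
|A ∖ B| = 2, so the statement is false.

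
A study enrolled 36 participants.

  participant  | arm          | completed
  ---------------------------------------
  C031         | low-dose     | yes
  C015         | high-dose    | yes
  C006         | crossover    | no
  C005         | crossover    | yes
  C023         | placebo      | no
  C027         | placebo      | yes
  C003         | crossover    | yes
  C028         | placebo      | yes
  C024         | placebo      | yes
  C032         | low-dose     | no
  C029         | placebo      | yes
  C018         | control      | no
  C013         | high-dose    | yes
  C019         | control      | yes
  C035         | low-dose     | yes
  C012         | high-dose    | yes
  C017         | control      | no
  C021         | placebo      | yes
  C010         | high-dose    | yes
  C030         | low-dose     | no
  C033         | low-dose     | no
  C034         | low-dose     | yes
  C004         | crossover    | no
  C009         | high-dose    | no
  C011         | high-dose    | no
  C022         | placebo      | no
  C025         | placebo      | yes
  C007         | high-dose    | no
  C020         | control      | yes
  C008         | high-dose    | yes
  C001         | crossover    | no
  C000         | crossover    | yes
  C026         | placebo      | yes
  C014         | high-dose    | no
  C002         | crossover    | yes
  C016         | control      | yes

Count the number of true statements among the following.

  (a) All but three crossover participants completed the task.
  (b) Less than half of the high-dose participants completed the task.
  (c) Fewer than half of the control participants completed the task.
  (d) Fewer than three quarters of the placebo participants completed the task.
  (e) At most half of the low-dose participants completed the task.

(a) crossover: |A| = 7, |A ∩ B| = 4; needs |A ∖ B| = 3 — true.
(b) high-dose: |A| = 9, |A ∩ B| = 5; needs |A ∩ B| < |A ∖ B| — false.
(c) control: |A| = 5, |A ∩ B| = 3; needs |A ∩ B| < |A ∖ B| — false.
(d) placebo: |A| = 9, |A ∩ B| = 7; needs |A ∩ B| / |A| < 3/4 — false.
(e) low-dose: |A| = 6, |A ∩ B| = 3; needs |A ∩ B| ≤ |A ∖ B| — true.

2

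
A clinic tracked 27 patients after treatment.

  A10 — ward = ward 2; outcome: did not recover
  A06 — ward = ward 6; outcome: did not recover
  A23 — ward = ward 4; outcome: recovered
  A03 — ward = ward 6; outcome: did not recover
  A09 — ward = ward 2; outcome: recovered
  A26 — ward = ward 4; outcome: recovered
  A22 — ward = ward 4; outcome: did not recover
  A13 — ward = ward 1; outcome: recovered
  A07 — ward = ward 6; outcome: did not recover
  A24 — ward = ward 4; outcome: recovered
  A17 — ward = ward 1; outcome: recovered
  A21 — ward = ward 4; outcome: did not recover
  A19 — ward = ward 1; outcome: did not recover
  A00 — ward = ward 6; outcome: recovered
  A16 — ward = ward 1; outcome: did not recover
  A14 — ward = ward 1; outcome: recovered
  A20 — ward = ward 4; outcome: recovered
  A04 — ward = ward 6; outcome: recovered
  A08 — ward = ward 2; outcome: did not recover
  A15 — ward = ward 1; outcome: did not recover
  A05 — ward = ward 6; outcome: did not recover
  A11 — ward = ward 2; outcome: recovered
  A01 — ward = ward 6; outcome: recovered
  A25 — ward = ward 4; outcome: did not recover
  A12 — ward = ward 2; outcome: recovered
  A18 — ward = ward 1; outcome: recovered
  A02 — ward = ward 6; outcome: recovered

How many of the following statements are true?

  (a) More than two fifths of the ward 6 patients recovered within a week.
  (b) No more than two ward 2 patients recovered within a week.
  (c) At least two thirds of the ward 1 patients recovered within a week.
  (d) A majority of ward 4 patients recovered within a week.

2

(a) ward 6: |A| = 8, |A ∩ B| = 4; needs |A ∩ B| / |A| > 2/5 — true.
(b) ward 2: |A| = 5, |A ∩ B| = 3; needs |A ∩ B| ≤ 2 — false.
(c) ward 1: |A| = 7, |A ∩ B| = 4; needs |A ∩ B| / |A| ≥ 2/3 — false.
(d) ward 4: |A| = 7, |A ∩ B| = 4; needs |A ∩ B| > |A ∖ B| — true.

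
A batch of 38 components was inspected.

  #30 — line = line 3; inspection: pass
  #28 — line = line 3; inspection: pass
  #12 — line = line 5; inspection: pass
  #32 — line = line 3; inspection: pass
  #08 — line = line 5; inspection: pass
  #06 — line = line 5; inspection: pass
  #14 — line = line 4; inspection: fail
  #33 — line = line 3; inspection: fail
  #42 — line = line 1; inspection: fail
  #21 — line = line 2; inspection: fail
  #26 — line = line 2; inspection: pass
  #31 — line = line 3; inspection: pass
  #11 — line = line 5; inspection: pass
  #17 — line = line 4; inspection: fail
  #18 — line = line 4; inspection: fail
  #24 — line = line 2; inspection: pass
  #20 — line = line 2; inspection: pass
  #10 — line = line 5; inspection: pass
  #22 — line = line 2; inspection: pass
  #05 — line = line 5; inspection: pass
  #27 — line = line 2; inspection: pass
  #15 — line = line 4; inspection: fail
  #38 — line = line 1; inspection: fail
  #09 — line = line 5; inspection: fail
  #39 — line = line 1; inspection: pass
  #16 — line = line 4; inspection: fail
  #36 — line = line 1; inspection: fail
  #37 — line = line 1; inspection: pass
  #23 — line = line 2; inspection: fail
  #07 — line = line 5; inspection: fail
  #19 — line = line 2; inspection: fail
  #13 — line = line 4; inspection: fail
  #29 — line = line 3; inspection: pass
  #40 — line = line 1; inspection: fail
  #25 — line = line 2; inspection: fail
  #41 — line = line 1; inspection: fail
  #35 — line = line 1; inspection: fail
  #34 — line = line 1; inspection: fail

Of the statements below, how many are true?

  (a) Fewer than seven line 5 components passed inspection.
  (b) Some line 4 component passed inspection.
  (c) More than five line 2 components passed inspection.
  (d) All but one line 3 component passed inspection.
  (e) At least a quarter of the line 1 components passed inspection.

(a) line 5: |A| = 8, |A ∩ B| = 6; needs |A ∩ B| < 7 — true.
(b) line 4: |A| = 6, |A ∩ B| = 0; needs A ∩ B ≠ ∅ (|A ∩ B| ≥ 1) — false.
(c) line 2: |A| = 9, |A ∩ B| = 5; needs |A ∩ B| > 5 — false.
(d) line 3: |A| = 6, |A ∩ B| = 5; needs |A ∖ B| = 1 — true.
(e) line 1: |A| = 9, |A ∩ B| = 2; needs |A ∩ B| / |A| ≥ 1/4 — false.

2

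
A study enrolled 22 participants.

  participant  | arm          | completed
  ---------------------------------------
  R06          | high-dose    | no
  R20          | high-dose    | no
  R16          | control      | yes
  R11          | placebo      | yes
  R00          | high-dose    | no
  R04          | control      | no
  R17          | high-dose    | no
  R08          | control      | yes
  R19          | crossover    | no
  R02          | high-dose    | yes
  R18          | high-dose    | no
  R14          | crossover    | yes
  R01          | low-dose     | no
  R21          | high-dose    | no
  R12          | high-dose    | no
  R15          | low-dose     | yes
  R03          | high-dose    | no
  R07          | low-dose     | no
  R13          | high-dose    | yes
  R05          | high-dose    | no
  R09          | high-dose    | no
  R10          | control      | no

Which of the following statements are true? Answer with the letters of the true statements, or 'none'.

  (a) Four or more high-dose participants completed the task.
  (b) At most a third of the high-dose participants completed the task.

|A| = 12, |A ∩ B| = 2, |A ∖ B| = 10.
(a) |A ∩ B| ≥ 4: fails.
(b) |A ∩ B| / |A| ≤ 1/3: holds.

(b)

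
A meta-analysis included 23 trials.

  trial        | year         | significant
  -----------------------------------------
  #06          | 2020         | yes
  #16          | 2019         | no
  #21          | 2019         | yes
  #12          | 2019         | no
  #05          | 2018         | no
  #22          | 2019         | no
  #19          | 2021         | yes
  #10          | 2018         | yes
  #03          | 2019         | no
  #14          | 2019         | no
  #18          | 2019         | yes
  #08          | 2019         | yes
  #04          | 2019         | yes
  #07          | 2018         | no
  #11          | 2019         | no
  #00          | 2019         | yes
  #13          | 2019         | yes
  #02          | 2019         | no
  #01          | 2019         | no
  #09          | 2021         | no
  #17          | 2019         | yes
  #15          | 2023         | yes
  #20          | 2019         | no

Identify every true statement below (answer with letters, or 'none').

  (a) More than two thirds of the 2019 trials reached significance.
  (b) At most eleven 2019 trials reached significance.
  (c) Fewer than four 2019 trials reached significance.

(b)

|A| = 16, |A ∩ B| = 7, |A ∖ B| = 9.
(a) |A ∩ B| / |A| > 2/3: fails.
(b) |A ∩ B| ≤ 11: holds.
(c) |A ∩ B| < 4: fails.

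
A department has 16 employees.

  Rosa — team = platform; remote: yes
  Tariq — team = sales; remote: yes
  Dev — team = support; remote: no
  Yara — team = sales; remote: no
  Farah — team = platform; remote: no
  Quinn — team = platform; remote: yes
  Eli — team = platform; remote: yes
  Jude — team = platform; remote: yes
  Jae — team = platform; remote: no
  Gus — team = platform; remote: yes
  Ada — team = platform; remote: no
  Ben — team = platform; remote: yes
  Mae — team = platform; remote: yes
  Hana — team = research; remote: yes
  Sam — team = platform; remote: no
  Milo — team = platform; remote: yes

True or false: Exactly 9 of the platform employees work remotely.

Truth condition: |A ∩ B| = 9.
A (the restrictor) = {Rosa, Farah, Quinn, Eli, Jude, Jae, Gus, Ada, Ben, Mae, Sam, Milo}, |A| = 12.
A ∩ B = {Rosa, Quinn, Eli, Jude, Gus, Ben, Mae, Milo}, so |A ∩ B| = 8.
|A ∩ B| = 8, so the statement is false.

False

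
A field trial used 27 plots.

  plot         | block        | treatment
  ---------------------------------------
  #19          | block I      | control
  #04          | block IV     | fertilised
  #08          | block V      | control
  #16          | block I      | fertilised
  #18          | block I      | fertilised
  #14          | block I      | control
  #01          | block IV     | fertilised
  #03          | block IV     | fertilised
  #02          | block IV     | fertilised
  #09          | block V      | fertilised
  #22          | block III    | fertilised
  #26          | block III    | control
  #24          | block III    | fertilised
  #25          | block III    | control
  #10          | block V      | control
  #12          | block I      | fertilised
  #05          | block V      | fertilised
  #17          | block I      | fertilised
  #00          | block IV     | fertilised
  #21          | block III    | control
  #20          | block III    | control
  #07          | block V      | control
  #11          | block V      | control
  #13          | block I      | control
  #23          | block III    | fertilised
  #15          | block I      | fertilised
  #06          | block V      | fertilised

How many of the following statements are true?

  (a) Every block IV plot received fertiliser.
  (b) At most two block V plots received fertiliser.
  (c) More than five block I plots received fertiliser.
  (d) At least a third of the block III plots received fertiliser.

(a) block IV: |A| = 5, |A ∩ B| = 5; needs A ⊆ B, i.e. every element of A is in B (|A ∖ B| = 0) — true.
(b) block V: |A| = 7, |A ∩ B| = 3; needs |A ∩ B| ≤ 2 — false.
(c) block I: |A| = 8, |A ∩ B| = 5; needs |A ∩ B| > 5 — false.
(d) block III: |A| = 7, |A ∩ B| = 3; needs |A ∩ B| / |A| ≥ 1/3 — true.

2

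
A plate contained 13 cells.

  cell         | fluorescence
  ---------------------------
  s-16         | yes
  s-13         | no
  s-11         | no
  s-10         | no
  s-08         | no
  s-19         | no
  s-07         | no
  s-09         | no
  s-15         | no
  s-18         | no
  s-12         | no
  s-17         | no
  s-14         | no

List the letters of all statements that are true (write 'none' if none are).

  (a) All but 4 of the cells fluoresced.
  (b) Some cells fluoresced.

|A| = 13, |A ∩ B| = 1, |A ∖ B| = 12.
(a) |A ∖ B| = 4: fails.
(b) A ∩ B ≠ ∅ (|A ∩ B| ≥ 1): holds.

(b)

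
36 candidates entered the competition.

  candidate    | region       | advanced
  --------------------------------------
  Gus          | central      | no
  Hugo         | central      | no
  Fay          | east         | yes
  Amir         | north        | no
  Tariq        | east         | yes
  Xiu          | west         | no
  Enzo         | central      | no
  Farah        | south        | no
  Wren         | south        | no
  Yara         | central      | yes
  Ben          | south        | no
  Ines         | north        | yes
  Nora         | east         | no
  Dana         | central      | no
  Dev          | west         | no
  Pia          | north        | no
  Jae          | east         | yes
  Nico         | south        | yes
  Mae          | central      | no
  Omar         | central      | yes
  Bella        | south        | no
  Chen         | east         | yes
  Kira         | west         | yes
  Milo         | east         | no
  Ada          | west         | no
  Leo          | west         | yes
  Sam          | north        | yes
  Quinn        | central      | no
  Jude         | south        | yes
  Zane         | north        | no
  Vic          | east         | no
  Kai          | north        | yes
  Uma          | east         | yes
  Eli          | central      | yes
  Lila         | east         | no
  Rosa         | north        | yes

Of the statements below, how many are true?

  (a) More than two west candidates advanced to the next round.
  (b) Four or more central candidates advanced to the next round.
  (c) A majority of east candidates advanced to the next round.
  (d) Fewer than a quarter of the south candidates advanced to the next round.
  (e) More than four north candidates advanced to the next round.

(a) west: |A| = 5, |A ∩ B| = 2; needs |A ∩ B| > 2 — false.
(b) central: |A| = 9, |A ∩ B| = 3; needs |A ∩ B| ≥ 4 — false.
(c) east: |A| = 9, |A ∩ B| = 5; needs |A ∩ B| > |A ∖ B| — true.
(d) south: |A| = 6, |A ∩ B| = 2; needs |A ∩ B| / |A| < 1/4 — false.
(e) north: |A| = 7, |A ∩ B| = 4; needs |A ∩ B| > 4 — false.

1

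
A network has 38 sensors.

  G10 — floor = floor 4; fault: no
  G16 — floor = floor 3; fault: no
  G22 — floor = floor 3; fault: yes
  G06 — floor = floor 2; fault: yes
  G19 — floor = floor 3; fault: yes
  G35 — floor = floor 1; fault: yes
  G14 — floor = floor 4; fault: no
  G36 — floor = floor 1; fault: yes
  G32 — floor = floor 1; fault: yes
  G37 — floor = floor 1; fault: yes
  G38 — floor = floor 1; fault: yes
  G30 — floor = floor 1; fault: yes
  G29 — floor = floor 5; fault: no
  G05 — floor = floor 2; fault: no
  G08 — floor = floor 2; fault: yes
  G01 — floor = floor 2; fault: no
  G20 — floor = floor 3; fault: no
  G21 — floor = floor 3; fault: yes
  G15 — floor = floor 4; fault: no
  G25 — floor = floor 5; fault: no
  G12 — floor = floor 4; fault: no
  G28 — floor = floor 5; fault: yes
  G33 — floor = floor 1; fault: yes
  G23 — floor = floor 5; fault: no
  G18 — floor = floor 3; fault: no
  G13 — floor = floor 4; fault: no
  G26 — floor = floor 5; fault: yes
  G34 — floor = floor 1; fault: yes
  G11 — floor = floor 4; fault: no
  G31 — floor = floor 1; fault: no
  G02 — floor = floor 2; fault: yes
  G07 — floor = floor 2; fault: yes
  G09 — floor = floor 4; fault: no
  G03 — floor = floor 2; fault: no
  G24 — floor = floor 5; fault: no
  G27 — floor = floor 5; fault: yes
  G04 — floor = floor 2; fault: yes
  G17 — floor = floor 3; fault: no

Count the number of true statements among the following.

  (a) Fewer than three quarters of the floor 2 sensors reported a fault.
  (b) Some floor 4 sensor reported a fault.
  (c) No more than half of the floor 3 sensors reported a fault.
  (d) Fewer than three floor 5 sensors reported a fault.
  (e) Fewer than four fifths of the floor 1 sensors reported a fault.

2

(a) floor 2: |A| = 8, |A ∩ B| = 5; needs |A ∩ B| / |A| < 3/4 — true.
(b) floor 4: |A| = 7, |A ∩ B| = 0; needs A ∩ B ≠ ∅ (|A ∩ B| ≥ 1) — false.
(c) floor 3: |A| = 7, |A ∩ B| = 3; needs |A ∩ B| ≤ |A ∖ B| — true.
(d) floor 5: |A| = 7, |A ∩ B| = 3; needs |A ∩ B| < 3 — false.
(e) floor 1: |A| = 9, |A ∩ B| = 8; needs |A ∩ B| / |A| < 4/5 — false.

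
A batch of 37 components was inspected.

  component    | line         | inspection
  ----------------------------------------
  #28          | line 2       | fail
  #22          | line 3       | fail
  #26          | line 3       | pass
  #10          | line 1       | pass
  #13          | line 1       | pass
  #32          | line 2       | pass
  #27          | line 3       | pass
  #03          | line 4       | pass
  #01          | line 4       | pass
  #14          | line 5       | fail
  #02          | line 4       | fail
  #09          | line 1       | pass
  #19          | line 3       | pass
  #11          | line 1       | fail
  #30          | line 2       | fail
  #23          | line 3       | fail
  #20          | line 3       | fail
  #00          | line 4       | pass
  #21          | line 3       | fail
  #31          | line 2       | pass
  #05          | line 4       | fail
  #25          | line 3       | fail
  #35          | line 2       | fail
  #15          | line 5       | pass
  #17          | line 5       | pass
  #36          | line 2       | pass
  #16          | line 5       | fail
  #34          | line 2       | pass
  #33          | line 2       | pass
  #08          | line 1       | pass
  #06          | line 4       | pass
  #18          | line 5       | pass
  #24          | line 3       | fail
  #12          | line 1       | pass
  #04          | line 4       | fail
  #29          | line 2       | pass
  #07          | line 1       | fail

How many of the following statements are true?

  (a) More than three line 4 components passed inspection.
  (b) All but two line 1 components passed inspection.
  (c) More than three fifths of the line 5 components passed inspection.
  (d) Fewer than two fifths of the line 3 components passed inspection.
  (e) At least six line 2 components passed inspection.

(a) line 4: |A| = 7, |A ∩ B| = 4; needs |A ∩ B| > 3 — true.
(b) line 1: |A| = 7, |A ∩ B| = 5; needs |A ∖ B| = 2 — true.
(c) line 5: |A| = 5, |A ∩ B| = 3; needs |A ∩ B| / |A| > 3/5 — false.
(d) line 3: |A| = 9, |A ∩ B| = 3; needs |A ∩ B| / |A| < 2/5 — true.
(e) line 2: |A| = 9, |A ∩ B| = 6; needs |A ∩ B| ≥ 6 — true.

4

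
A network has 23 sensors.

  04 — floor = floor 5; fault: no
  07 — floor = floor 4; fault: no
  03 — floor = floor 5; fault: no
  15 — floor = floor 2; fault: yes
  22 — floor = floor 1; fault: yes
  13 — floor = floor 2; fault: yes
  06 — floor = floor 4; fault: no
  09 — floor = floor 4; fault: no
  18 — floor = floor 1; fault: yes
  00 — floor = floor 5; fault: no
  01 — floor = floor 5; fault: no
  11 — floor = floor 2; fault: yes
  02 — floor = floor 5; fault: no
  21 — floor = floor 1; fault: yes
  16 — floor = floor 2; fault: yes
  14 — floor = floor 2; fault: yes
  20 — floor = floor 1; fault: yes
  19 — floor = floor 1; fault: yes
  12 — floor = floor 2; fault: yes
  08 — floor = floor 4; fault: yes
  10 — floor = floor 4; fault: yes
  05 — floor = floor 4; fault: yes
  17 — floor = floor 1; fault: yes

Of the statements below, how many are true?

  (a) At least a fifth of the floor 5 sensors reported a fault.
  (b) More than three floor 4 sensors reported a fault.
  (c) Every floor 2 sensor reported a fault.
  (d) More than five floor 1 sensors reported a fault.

2

(a) floor 5: |A| = 5, |A ∩ B| = 0; needs |A ∩ B| / |A| ≥ 1/5 — false.
(b) floor 4: |A| = 6, |A ∩ B| = 3; needs |A ∩ B| > 3 — false.
(c) floor 2: |A| = 6, |A ∩ B| = 6; needs A ⊆ B, i.e. every element of A is in B (|A ∖ B| = 0) — true.
(d) floor 1: |A| = 6, |A ∩ B| = 6; needs |A ∩ B| > 5 — true.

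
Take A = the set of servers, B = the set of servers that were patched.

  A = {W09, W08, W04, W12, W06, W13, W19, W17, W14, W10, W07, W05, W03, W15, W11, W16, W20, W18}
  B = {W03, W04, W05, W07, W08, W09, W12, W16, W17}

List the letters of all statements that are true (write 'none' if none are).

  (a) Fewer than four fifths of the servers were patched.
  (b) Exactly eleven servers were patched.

(a)

|A| = 18, |A ∩ B| = 9, |A ∖ B| = 9.
(a) |A ∩ B| / |A| < 4/5: holds.
(b) |A ∩ B| = 11: fails.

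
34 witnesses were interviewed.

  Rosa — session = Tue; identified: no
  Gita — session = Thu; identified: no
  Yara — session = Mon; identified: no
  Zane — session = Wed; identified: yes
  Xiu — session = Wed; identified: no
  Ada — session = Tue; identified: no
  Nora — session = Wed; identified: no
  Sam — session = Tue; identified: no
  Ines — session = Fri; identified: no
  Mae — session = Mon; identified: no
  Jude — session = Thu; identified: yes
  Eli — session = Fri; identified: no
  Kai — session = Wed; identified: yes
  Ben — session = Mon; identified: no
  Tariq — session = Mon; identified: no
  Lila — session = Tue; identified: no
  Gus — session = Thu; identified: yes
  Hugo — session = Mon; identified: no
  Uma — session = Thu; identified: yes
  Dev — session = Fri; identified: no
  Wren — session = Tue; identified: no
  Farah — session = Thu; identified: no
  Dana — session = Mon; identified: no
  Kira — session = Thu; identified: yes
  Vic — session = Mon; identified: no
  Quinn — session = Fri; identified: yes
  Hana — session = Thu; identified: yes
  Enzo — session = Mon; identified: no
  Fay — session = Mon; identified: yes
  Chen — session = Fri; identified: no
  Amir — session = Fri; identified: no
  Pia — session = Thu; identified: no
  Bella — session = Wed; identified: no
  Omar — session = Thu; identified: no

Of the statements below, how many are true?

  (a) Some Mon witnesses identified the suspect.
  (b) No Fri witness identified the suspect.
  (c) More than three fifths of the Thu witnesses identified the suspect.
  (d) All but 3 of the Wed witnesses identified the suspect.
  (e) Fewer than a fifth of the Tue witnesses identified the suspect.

(a) Mon: |A| = 9, |A ∩ B| = 1; needs A ∩ B ≠ ∅ (|A ∩ B| ≥ 1) — true.
(b) Fri: |A| = 6, |A ∩ B| = 1; needs A ∩ B = ∅ (|A ∩ B| = 0) — false.
(c) Thu: |A| = 9, |A ∩ B| = 5; needs |A ∩ B| / |A| > 3/5 — false.
(d) Wed: |A| = 5, |A ∩ B| = 2; needs |A ∖ B| = 3 — true.
(e) Tue: |A| = 5, |A ∩ B| = 0; needs |A ∩ B| / |A| < 1/5 — true.

3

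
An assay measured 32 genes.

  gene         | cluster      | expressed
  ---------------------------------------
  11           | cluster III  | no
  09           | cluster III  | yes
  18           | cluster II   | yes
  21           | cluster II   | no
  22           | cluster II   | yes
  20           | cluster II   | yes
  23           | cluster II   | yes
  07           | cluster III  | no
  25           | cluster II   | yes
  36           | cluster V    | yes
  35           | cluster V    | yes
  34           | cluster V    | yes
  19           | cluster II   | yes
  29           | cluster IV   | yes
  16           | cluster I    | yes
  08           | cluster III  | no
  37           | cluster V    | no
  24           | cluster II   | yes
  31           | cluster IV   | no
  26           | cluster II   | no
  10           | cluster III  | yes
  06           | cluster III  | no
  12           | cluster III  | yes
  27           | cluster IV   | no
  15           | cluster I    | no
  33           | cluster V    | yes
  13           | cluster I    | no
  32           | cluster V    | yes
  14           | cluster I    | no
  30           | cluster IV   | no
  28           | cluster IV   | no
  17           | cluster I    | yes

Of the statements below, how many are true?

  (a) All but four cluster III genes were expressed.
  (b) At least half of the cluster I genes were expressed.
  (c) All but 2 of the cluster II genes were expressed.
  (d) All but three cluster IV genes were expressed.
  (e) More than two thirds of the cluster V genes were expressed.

(a) cluster III: |A| = 7, |A ∩ B| = 3; needs |A ∖ B| = 4 — true.
(b) cluster I: |A| = 5, |A ∩ B| = 2; needs |A ∩ B| ≥ |A ∖ B| — false.
(c) cluster II: |A| = 9, |A ∩ B| = 7; needs |A ∖ B| = 2 — true.
(d) cluster IV: |A| = 5, |A ∩ B| = 1; needs |A ∖ B| = 3 — false.
(e) cluster V: |A| = 6, |A ∩ B| = 5; needs |A ∩ B| / |A| > 2/3 — true.

3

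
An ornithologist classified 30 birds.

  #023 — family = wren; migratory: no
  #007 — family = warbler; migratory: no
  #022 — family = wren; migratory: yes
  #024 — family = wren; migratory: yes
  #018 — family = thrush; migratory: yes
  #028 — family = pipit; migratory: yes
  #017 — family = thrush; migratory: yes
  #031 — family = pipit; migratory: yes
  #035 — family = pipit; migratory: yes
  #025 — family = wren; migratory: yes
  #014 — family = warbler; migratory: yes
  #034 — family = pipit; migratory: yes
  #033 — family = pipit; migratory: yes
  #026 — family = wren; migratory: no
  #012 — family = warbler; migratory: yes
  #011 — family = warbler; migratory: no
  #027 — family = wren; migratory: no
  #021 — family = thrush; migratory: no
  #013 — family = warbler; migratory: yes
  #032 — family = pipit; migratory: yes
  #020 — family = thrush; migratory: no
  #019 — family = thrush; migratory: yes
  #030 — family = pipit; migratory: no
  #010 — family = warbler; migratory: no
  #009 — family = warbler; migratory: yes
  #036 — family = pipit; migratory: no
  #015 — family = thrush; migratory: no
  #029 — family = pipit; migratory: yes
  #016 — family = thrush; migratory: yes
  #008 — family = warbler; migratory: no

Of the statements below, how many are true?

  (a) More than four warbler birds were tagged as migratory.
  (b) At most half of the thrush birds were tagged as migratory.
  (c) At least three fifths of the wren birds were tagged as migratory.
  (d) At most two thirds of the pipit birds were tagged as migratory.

0

(a) warbler: |A| = 8, |A ∩ B| = 4; needs |A ∩ B| > 4 — false.
(b) thrush: |A| = 7, |A ∩ B| = 4; needs |A ∩ B| ≤ |A ∖ B| — false.
(c) wren: |A| = 6, |A ∩ B| = 3; needs |A ∩ B| / |A| ≥ 3/5 — false.
(d) pipit: |A| = 9, |A ∩ B| = 7; needs |A ∩ B| / |A| ≤ 2/3 — false.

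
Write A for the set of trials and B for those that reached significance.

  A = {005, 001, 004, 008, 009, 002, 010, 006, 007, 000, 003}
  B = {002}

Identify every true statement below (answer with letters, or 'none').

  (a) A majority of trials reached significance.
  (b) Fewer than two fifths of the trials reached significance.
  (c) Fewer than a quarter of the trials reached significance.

|A| = 11, |A ∩ B| = 1, |A ∖ B| = 10.
(a) |A ∩ B| > |A ∖ B|: fails.
(b) |A ∩ B| / |A| < 2/5: holds.
(c) |A ∩ B| / |A| < 1/4: holds.

(b), (c)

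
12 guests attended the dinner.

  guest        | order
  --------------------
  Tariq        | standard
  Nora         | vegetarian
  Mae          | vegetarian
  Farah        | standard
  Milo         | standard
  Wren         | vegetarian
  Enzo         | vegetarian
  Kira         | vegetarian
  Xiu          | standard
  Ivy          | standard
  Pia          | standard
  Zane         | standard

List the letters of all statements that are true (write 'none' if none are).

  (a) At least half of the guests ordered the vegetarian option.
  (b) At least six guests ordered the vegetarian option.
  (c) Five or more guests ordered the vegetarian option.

|A| = 12, |A ∩ B| = 5, |A ∖ B| = 7.
(a) |A ∩ B| ≥ |A ∖ B|: fails.
(b) |A ∩ B| ≥ 6: fails.
(c) |A ∩ B| ≥ 5: holds.

(c)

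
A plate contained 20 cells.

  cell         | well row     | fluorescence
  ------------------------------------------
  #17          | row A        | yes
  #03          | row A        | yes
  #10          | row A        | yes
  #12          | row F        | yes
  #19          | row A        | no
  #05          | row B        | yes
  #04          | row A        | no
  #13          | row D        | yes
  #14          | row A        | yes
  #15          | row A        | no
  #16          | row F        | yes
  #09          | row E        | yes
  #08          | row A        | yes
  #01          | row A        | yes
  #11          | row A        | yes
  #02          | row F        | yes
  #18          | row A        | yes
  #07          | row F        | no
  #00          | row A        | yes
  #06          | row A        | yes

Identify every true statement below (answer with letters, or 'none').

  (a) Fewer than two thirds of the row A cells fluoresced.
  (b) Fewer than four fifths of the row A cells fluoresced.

|A| = 13, |A ∩ B| = 10, |A ∖ B| = 3.
(a) |A ∩ B| / |A| < 2/3: fails.
(b) |A ∩ B| / |A| < 4/5: holds.

(b)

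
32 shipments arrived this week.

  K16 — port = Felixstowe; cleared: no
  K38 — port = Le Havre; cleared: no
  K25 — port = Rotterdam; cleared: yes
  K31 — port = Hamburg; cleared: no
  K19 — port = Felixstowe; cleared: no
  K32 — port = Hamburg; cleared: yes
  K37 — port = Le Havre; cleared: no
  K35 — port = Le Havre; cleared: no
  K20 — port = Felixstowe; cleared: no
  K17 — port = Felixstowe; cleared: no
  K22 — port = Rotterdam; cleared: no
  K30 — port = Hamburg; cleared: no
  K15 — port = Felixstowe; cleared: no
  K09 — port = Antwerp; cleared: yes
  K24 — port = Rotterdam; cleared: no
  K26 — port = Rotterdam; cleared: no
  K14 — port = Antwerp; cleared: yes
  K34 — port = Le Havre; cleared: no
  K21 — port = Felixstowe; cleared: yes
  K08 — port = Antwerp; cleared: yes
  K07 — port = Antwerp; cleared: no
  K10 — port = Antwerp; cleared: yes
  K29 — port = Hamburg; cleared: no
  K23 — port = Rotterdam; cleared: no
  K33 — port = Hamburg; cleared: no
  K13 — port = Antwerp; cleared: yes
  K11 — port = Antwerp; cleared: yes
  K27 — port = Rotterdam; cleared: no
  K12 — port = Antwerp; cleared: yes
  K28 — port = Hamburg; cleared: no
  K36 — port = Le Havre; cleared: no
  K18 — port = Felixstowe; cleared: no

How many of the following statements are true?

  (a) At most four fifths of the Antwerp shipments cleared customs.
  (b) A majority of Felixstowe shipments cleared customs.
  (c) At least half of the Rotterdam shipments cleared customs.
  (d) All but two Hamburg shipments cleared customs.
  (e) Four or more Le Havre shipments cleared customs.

(a) Antwerp: |A| = 8, |A ∩ B| = 7; needs |A ∩ B| / |A| ≤ 4/5 — false.
(b) Felixstowe: |A| = 7, |A ∩ B| = 1; needs |A ∩ B| > |A ∖ B| — false.
(c) Rotterdam: |A| = 6, |A ∩ B| = 1; needs |A ∩ B| ≥ |A ∖ B| — false.
(d) Hamburg: |A| = 6, |A ∩ B| = 1; needs |A ∖ B| = 2 — false.
(e) Le Havre: |A| = 5, |A ∩ B| = 0; needs |A ∩ B| ≥ 4 — false.

0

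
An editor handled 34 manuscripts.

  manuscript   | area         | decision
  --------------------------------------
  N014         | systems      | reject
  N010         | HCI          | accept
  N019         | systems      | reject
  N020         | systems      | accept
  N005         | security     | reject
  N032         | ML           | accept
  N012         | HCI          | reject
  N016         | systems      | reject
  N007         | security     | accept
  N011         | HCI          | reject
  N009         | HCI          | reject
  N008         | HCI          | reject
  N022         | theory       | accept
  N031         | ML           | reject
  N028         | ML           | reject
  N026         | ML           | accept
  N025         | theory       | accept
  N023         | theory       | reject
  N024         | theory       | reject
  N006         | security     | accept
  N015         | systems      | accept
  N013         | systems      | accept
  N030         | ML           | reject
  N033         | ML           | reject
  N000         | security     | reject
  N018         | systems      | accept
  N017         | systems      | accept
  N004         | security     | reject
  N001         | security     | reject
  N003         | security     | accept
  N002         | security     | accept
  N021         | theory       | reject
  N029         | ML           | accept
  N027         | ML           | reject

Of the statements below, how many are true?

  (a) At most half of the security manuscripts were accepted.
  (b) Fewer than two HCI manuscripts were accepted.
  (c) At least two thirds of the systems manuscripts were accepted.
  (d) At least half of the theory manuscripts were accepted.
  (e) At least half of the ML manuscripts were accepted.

2

(a) security: |A| = 8, |A ∩ B| = 4; needs |A ∩ B| ≤ |A ∖ B| — true.
(b) HCI: |A| = 5, |A ∩ B| = 1; needs |A ∩ B| < 2 — true.
(c) systems: |A| = 8, |A ∩ B| = 5; needs |A ∩ B| / |A| ≥ 2/3 — false.
(d) theory: |A| = 5, |A ∩ B| = 2; needs |A ∩ B| ≥ |A ∖ B| — false.
(e) ML: |A| = 8, |A ∩ B| = 3; needs |A ∩ B| ≥ |A ∖ B| — false.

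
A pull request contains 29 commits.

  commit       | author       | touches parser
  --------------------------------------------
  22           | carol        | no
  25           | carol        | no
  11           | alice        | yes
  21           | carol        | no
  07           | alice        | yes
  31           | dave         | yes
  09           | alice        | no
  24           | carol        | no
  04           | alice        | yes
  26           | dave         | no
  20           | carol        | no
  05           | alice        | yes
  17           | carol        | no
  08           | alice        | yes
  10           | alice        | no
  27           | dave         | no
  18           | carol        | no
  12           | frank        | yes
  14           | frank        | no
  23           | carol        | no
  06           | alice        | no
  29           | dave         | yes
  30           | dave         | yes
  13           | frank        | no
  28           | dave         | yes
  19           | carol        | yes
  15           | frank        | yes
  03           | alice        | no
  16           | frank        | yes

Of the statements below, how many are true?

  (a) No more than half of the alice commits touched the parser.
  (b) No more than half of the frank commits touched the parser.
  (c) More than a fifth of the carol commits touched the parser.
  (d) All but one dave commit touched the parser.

0

(a) alice: |A| = 9, |A ∩ B| = 5; needs |A ∩ B| ≤ |A ∖ B| — false.
(b) frank: |A| = 5, |A ∩ B| = 3; needs |A ∩ B| ≤ |A ∖ B| — false.
(c) carol: |A| = 9, |A ∩ B| = 1; needs |A ∩ B| / |A| > 1/5 — false.
(d) dave: |A| = 6, |A ∩ B| = 4; needs |A ∖ B| = 1 — false.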